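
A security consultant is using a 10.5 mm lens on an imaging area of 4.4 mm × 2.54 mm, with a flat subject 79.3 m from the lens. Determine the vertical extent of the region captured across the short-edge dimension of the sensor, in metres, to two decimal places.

dₒ: 79.3 m = 79300 mm.
Similar triangles through the lens centre give W/dₒ = h/dᵢ; with 1/f = 1/dₒ + 1/dᵢ this gives W = h·(dₒ − f)/f.
W = 2.54 mm × (79300 − 10.5) / 10.5 = 2.54 × 7551.3810 ≈ 19180.508 mm = 19.1805 m.

19.18 m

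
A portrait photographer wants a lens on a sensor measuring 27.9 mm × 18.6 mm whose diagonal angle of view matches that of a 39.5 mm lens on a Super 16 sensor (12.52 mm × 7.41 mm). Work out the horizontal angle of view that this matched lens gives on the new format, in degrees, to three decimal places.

Sensor diagonal = √(12.52² + 7.41²) = √211.6585 ≈ 14.5485 mm.
Sensor diagonal = √(27.9² + 18.6²) = √1124.3700 ≈ 33.5316 mm.
Equal diagonal AOV ⇒ f₂ = f₁ · 33.5316/14.5485 = 39.5 × 2.30482 ≈ 91.0403 mm.
Horizontal AOV on the new format = 2·arctan(27.9 / (2 × 91.0403)) = 2·arctan(0.15323) ≈ 17.4232°.

17.423°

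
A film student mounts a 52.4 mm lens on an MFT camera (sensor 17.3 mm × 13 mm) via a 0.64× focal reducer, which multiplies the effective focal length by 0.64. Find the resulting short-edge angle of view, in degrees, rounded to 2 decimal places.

Effective focal length f = 52.4 × 0.64 = 33.536 mm.
α = 2·arctan(13 / (2 × 33.536)) = 2·arctan(0.19382) ≈ 21.9383°.

21.94°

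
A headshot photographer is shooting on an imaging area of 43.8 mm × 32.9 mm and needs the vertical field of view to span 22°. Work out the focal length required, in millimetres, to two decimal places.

From α = 2·arctan(h/2f) we get f = h / (2·tan(α/2)).
With h = 32.9 mm and α/2 = 11°, tan(α/2) ≈ 0.19438, so f ≈ 32.9 / 0.38876 ≈ 84.6279 mm.

84.63 mm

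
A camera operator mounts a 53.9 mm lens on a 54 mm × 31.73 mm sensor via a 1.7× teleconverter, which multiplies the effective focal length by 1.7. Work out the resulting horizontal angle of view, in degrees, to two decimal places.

Effective focal length f = 53.9 × 1.7 = 91.63 mm.
α = 2·arctan(54 / (2 × 91.63)) = 2·arctan(0.29466) ≈ 32.8366°.

32.84°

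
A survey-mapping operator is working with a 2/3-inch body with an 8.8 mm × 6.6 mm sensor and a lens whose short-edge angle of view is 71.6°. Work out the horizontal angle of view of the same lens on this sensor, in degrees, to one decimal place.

From the short-edge AOV: f = 6.6 / (2·tan(35.8°)) = 6.6 / 1.44245 ≈ 4.5756 mm.
Horizontal AOV = 2·arctan(8.8 / (2 × 4.5756)) = 2·arctan(0.96163) ≈ 87.7589°.

87.8°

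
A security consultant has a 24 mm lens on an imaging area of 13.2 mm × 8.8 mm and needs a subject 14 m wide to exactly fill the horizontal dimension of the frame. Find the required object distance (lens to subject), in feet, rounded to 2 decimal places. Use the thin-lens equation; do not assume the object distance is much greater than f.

83.59 ft

W: 14 m = 14000 mm.
Magnification m = w/W = dᵢ/dₒ; combined with 1/f = 1/dₒ + 1/dᵢ this gives dₒ = f·(1 + W/w).
dₒ = 24 mm × (1 + 14000/13.2) = 24 × 1061.6061 ≈ 25478.545 mm = 25478.545/304.8 ft = 83.591 ft.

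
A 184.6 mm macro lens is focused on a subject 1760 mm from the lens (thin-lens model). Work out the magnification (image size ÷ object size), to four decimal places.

Thin lens: 1/f = 1/dₒ + 1/dᵢ → 1/dᵢ = 1/184.6 − 1/1760 = 0.0048489 mm⁻¹, so dᵢ ≈ 206.2308 mm.
Magnification m = dᵢ/dₒ = 206.2308/1760 ≈ 0.11718.

0.1172×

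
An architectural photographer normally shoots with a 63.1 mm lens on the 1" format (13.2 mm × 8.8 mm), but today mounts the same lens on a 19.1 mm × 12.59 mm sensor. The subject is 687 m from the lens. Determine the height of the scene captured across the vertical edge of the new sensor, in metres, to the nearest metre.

137 m

The focal length stays 63.1 mm; the relevant sensor dimension is now h = 12.59 mm. Object distance dₒ = 687 m = 687000 mm.
Thin-lens field height W = h·(dₒ − f)/f = 12.59 × (687000 − 63.1)/63.1 ≈ 137060.786 mm = 137.061 m.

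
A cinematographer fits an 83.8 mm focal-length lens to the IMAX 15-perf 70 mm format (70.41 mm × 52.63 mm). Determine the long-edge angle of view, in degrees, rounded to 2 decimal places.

45.58°

Angle of view α = 2·arctan(w/2f) with w = 70.41 mm and f = 83.8 mm.
w/2f = 0.42011; arctan(0.42011) ≈ 22.7876°, so α ≈ 45.5753°.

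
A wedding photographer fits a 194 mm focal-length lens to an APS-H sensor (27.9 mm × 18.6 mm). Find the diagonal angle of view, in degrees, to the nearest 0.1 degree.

Sensor diagonal = √(27.9² + 18.6²) = √1124.3700 ≈ 33.5316 mm.
Angle of view α = 2·arctan(d/2f) with d = 33.5316 mm and f = 194 mm.
d/2f = 0.08642; arctan(0.08642) ≈ 4.9393°, so α ≈ 9.8787°.

9.9°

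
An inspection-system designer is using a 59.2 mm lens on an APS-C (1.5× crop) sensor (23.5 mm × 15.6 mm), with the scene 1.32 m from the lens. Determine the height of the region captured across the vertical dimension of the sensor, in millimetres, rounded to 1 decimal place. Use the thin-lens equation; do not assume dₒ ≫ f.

dₒ: 1.32 m = 1320 mm.
Similar triangles through the lens centre give W/dₒ = h/dᵢ; with 1/f = 1/dₒ + 1/dᵢ this gives W = h·(dₒ − f)/f.
W = 15.6 mm × (1320 − 59.2) / 59.2 = 15.6 × 21.2973 ≈ 332.238 mm.

332.2 mm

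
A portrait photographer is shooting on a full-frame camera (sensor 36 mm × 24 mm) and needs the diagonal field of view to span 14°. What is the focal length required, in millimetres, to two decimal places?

176.19 mm

Sensor diagonal = √(36² + 24²) = √1872.0000 ≈ 43.2666 mm.
From α = 2·arctan(d/2f) we get f = d / (2·tan(α/2)).
With d = 43.2666 mm and α/2 = 7°, tan(α/2) ≈ 0.12278, so f ≈ 43.2666 / 0.24557 ≈ 176.1892 mm.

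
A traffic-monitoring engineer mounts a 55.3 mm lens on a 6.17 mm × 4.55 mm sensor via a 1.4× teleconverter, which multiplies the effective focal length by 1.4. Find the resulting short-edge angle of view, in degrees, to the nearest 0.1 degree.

Effective focal length f = 55.3 × 1.4 = 77.42 mm.
α = 2·arctan(4.55 / (2 × 77.42)) = 2·arctan(0.02939) ≈ 3.3663°.

3.4°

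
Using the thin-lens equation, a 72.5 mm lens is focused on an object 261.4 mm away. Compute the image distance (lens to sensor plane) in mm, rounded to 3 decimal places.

100.326 mm

1/dᵢ = 1/f − 1/dₒ = 1/72.5 − 1/261.4 = 0.0099675 mm⁻¹.
dᵢ = 1/0.0099675 ≈ 100.3256 mm.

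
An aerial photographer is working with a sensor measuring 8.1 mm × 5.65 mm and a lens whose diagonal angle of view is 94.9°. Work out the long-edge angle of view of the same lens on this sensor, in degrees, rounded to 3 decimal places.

Sensor diagonal = √(8.1² + 5.65²) = √97.5325 ≈ 9.8759 mm.
From the diagonal AOV: f = 9.8759 / (2·tan(47.45°)) = 9.8759 / 2.17880 ≈ 4.5327 mm.
Long-edge AOV = 2·arctan(8.1 / (2 × 4.5327)) = 2·arctan(0.89351) ≈ 83.5619°.

83.562°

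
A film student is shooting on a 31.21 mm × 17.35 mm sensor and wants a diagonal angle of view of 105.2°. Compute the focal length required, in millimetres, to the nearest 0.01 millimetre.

Sensor diagonal = √(31.21² + 17.35²) = √1275.0866 ≈ 35.7084 mm.
From α = 2·arctan(d/2f) we get f = d / (2·tan(α/2)).
With d = 35.7084 mm and α/2 = 52.6°, tan(α/2) ≈ 1.30795, so f ≈ 35.7084 / 2.61589 ≈ 13.6505 mm.

13.65 mm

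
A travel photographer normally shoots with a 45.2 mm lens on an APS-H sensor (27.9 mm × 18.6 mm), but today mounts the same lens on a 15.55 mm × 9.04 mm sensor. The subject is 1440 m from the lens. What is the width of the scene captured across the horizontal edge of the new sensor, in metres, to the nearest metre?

495 m

The focal length stays 45.2 mm; the relevant sensor dimension is now w = 15.55 mm. Object distance dₒ = 1440 m = 1.44e+06 mm.
Thin-lens field width W = w·(dₒ − f)/f = 15.55 × (1.44e+06 − 45.2)/45.2 ≈ 495382.680 mm = 495.383 m.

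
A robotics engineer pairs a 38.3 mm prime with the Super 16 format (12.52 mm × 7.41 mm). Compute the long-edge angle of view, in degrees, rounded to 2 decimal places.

18.57°

Angle of view α = 2·arctan(w/2f) with w = 12.52 mm and f = 38.3 mm.
w/2f = 0.16345; arctan(0.16345) ≈ 9.2827°, so α ≈ 18.5654°.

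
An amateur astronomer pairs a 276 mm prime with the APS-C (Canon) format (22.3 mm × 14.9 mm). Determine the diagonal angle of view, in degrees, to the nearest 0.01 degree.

5.56°

Sensor diagonal = √(22.3² + 14.9²) = √719.3000 ≈ 26.8198 mm.
Angle of view α = 2·arctan(d/2f) with d = 26.8198 mm and f = 276 mm.
d/2f = 0.04859; arctan(0.04859) ≈ 2.7816°, so α ≈ 5.5632°.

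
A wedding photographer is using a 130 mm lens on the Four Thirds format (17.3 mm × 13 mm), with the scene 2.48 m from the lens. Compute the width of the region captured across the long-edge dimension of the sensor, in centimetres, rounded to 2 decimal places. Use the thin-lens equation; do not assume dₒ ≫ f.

31.27 cm

dₒ: 2.48 m = 2480 mm.
Similar triangles through the lens centre give W/dₒ = w/dᵢ; with 1/f = 1/dₒ + 1/dᵢ this gives W = w·(dₒ − f)/f.
W = 17.3 mm × (2480 − 130) / 130 = 17.3 × 18.0769 ≈ 312.731 mm = 31.2731 cm.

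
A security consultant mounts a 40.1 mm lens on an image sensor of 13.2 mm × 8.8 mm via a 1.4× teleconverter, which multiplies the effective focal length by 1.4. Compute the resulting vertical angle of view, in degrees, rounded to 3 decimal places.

Effective focal length f = 40.1 × 1.4 = 56.14 mm.
α = 2·arctan(8.8 / (2 × 56.14)) = 2·arctan(0.07838) ≈ 8.9628°.

8.963°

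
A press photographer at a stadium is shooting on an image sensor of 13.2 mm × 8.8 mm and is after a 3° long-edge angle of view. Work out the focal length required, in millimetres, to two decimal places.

From α = 2·arctan(w/2f) we get f = w / (2·tan(α/2)).
With w = 13.2 mm and α/2 = 1.5°, tan(α/2) ≈ 0.02619, so f ≈ 13.2 / 0.05237 ≈ 252.0438 mm.

252.04 mm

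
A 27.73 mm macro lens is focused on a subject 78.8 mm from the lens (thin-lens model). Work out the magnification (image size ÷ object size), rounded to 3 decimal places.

0.543×

Thin lens: 1/f = 1/dₒ + 1/dᵢ → 1/dᵢ = 1/27.73 − 1/78.8 = 0.0233717 mm⁻¹, so dᵢ ≈ 42.7868 mm.
Magnification m = dᵢ/dₒ = 42.7868/78.8 ≈ 0.54298.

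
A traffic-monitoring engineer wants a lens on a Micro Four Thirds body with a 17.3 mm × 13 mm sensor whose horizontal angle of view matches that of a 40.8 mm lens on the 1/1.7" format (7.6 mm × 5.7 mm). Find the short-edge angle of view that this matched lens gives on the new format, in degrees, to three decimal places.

8.007°

Equal horizontal AOV ⇒ f₂ = f₁ · 17.3/7.6 = 40.8 × 2.27632 ≈ 92.8737 mm.
Short-edge AOV on the new format = 2·arctan(13 / (2 × 92.8737)) = 2·arctan(0.06999) ≈ 8.0069°.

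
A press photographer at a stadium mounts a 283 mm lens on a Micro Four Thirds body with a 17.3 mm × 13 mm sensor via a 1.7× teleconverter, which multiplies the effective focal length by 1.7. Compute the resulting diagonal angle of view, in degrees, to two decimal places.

2.58°

Effective focal length f = 283 × 1.7 = 481.1 mm.
Sensor diagonal = √(17.3² + 13²) = √468.2900 ≈ 21.6400 mm.
α = 2·arctan(21.640 / (2 × 481.1)) = 2·arctan(0.02249) ≈ 2.5767°.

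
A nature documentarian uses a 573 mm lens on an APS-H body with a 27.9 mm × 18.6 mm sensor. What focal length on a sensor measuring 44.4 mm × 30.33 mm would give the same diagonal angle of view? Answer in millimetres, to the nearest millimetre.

Sensor diagonal = √(27.9² + 18.6²) = √1124.3700 ≈ 33.5316 mm.
Sensor diagonal = √(44.4² + 30.33²) = √2891.2689 ≈ 53.7705 mm.
Equal angle of view means equal diagonal/f ratio, so f₂ = f₁ · (diagonal₂/diagonal₁) = 573 × 53.7705/33.5316.
f₂ = 573 × 1.60358 ≈ 918.849 mm.

919 mm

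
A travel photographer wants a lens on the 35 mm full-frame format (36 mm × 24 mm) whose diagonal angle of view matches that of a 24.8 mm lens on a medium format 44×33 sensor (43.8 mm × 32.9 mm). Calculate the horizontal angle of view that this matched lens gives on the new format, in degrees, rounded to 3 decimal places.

85.163°

Sensor diagonal = √(43.8² + 32.9²) = √3000.8500 ≈ 54.7800 mm.
Sensor diagonal = √(36² + 24²) = √1872.0000 ≈ 43.2666 mm.
Equal diagonal AOV ⇒ f₂ = f₁ · 43.2666/54.7800 = 24.8 × 0.78982 ≈ 19.5877 mm.
Horizontal AOV on the new format = 2·arctan(36 / (2 × 19.5877)) = 2·arctan(0.91895) ≈ 85.1627°.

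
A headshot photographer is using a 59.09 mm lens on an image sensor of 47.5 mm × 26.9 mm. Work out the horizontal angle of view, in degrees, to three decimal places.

Angle of view α = 2·arctan(w/2f) with w = 47.5 mm and f = 59.09 mm.
w/2f = 0.40193; arctan(0.40193) ≈ 21.8966°, so α ≈ 43.7933°.

43.793°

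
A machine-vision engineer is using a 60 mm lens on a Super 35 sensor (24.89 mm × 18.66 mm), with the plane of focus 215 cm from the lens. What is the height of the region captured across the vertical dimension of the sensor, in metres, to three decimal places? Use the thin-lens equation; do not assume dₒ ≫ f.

dₒ: 215 cm = 2150 mm.
Similar triangles through the lens centre give W/dₒ = h/dᵢ; with 1/f = 1/dₒ + 1/dᵢ this gives W = h·(dₒ − f)/f.
W = 18.66 mm × (2150 − 60) / 60 = 18.66 × 34.8333 ≈ 649.990 mm = 0.64999 m.

0.650 m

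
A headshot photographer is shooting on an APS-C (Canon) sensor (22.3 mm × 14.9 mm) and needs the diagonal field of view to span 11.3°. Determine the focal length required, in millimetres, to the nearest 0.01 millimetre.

Sensor diagonal = √(22.3² + 14.9²) = √719.3000 ≈ 26.8198 mm.
From α = 2·arctan(d/2f) we get f = d / (2·tan(α/2)).
With d = 26.8198 mm and α/2 = 5.65°, tan(α/2) ≈ 0.09893, so f ≈ 26.8198 / 0.19786 ≈ 135.5465 mm.

135.55 mm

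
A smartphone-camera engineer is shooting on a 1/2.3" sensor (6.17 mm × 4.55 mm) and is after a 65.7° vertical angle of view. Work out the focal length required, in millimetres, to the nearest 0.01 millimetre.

3.52 mm

From α = 2·arctan(h/2f) we get f = h / (2·tan(α/2)).
With h = 4.55 mm and α/2 = 32.85°, tan(α/2) ≈ 0.64569, so f ≈ 4.55 / 1.29138 ≈ 3.5234 mm.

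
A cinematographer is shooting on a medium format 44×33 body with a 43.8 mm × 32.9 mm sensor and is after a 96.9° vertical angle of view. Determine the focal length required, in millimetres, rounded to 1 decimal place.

From α = 2·arctan(h/2f) we get f = h / (2·tan(α/2)).
With h = 32.9 mm and α/2 = 48.45°, tan(α/2) ≈ 1.12831, so f ≈ 32.9 / 2.25662 ≈ 14.5793 mm.

14.6 mm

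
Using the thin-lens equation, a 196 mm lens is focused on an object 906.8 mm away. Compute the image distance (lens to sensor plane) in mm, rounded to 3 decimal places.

1/dᵢ = 1/f − 1/dₒ = 1/196 − 1/906.8 = 0.0039993 mm⁻¹.
dᵢ = 1/0.0039993 ≈ 250.0461 mm.

250.046 mm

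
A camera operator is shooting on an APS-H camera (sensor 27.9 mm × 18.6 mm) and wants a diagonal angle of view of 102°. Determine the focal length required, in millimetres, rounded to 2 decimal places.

Sensor diagonal = √(27.9² + 18.6²) = √1124.3700 ≈ 33.5316 mm.
From α = 2·arctan(d/2f) we get f = d / (2·tan(α/2)).
With d = 33.5316 mm and α/2 = 51°, tan(α/2) ≈ 1.23490, so f ≈ 33.5316 / 2.46979 ≈ 13.5767 mm.

13.58 mm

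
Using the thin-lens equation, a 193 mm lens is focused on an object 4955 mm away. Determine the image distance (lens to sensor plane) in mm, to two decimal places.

1/dᵢ = 1/f − 1/dₒ = 1/193 − 1/4955 = 0.0049795 mm⁻¹.
dᵢ = 1/0.0049795 ≈ 200.8221 mm.

200.82 mm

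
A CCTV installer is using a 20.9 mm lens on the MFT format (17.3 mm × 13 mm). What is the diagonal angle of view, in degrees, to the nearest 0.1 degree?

Sensor diagonal = √(17.3² + 13²) = √468.2900 ≈ 21.6400 mm.
Angle of view α = 2·arctan(d/2f) with d = 21.6400 mm and f = 20.9 mm.
d/2f = 0.51770; arctan(0.51770) ≈ 27.3708°, so α ≈ 54.7415°.

54.7°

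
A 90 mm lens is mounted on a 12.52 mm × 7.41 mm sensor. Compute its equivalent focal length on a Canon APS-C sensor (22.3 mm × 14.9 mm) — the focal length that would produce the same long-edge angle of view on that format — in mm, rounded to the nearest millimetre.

Equal angle of view means equal width/f ratio, so f₂ = f₁ · (width₂/width₁) = 90 × 22.3/12.52.
f₂ = 90 × 1.78115 ≈ 160.304 mm.

160 mm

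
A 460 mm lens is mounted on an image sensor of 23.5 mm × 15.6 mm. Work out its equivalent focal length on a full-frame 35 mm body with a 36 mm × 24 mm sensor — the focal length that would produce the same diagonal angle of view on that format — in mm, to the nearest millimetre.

706 mm

Sensor diagonal = √(23.5² + 15.6²) = √795.6100 ≈ 28.2066 mm.
Sensor diagonal = √(36² + 24²) = √1872.0000 ≈ 43.2666 mm.
Equal angle of view means equal diagonal/f ratio, so f₂ = f₁ · (diagonal₂/diagonal₁) = 460 × 43.2666/28.2066.
f₂ = 460 × 1.53392 ≈ 705.603 mm.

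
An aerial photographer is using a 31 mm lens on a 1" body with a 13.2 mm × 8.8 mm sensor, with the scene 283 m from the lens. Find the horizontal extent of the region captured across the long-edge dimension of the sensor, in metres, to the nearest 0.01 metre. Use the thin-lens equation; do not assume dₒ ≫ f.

dₒ: 283 m = 283000 mm.
Similar triangles through the lens centre give W/dₒ = w/dᵢ; with 1/f = 1/dₒ + 1/dᵢ this gives W = w·(dₒ − f)/f.
W = 13.2 mm × (283000 − 31) / 31 = 13.2 × 9128.0323 ≈ 120490.026 mm = 120.49 m.

120.49 m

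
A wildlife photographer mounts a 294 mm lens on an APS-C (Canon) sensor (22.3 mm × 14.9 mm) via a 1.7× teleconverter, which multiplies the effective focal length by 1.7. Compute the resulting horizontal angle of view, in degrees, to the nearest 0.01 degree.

2.56°

Effective focal length f = 294 × 1.7 = 499.8 mm.
α = 2·arctan(22.3 / (2 × 499.8)) = 2·arctan(0.02231) ≈ 2.5560°.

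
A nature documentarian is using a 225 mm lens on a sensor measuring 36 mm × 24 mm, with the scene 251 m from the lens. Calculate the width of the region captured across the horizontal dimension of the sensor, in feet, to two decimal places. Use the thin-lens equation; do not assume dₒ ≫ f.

dₒ: 251 m = 251000 mm.
Similar triangles through the lens centre give W/dₒ = w/dᵢ; with 1/f = 1/dₒ + 1/dᵢ this gives W = w·(dₒ − f)/f.
W = 36 mm × (251000 − 225) / 225 = 36 × 1114.5556 ≈ 40124.000 mm = 40124.000/304.8 ft = 131.64 ft.

131.64 ft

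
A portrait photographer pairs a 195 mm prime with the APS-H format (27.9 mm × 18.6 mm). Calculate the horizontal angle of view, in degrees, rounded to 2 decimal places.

8.18°

Angle of view α = 2·arctan(w/2f) with w = 27.9 mm and f = 195 mm.
w/2f = 0.07154; arctan(0.07154) ≈ 4.0919°, so α ≈ 8.1838°.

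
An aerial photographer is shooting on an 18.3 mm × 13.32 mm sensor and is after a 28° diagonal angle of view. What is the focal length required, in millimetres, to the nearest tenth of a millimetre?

45.4 mm

Sensor diagonal = √(18.3² + 13.32²) = √512.3124 ≈ 22.6343 mm.
From α = 2·arctan(d/2f) we get f = d / (2·tan(α/2)).
With d = 22.6343 mm and α/2 = 14°, tan(α/2) ≈ 0.24933, so f ≈ 22.6343 / 0.49866 ≈ 45.3906 mm.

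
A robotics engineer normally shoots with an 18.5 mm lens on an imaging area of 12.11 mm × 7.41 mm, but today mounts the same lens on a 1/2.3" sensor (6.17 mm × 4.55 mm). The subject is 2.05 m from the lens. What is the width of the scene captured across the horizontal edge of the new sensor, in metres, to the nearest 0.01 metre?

The focal length stays 18.5 mm; the relevant sensor dimension is now w = 6.17 mm. Object distance dₒ = 2.05 m = 2050 mm.
Thin-lens field width W = w·(dₒ − f)/f = 6.17 × (2050 − 18.5)/18.5 ≈ 677.533 mm = 0.677533 m.

0.68 m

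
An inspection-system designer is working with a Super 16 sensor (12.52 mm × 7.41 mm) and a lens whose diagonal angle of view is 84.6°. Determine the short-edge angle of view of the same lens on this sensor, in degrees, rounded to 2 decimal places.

49.73°

Sensor diagonal = √(12.52² + 7.41²) = √211.6585 ≈ 14.5485 mm.
From the diagonal AOV: f = 14.5485 / (2·tan(42.3°)) = 14.5485 / 1.81986 ≈ 7.9943 mm.
Short-edge AOV = 2·arctan(7.41 / (2 × 7.9943)) = 2·arctan(0.46346) ≈ 49.7313°.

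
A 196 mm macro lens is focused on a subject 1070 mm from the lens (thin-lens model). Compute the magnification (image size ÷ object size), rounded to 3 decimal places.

0.224×

Thin lens: 1/f = 1/dₒ + 1/dᵢ → 1/dᵢ = 1/196 − 1/1070 = 0.0041675 mm⁻¹, so dᵢ ≈ 239.9542 mm.
Magnification m = dᵢ/dₒ = 239.9542/1070 ≈ 0.22426.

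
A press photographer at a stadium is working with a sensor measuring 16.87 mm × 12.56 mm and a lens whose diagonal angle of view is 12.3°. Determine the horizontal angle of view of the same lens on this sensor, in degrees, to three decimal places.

Sensor diagonal = √(16.87² + 12.56²) = √442.3505 ≈ 21.0321 mm.
From the diagonal AOV: f = 21.0321 / (2·tan(6.15°)) = 21.0321 / 0.21550 ≈ 97.5952 mm.
Horizontal AOV = 2·arctan(16.87 / (2 × 97.5952)) = 2·arctan(0.08643) ≈ 9.8794°.

9.879°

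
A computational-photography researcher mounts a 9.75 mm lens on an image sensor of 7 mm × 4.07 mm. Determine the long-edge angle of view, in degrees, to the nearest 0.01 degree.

Angle of view α = 2·arctan(w/2f) with w = 7 mm and f = 9.75 mm.
w/2f = 0.35897; arctan(0.35897) ≈ 19.7468°, so α ≈ 39.4937°.

39.49°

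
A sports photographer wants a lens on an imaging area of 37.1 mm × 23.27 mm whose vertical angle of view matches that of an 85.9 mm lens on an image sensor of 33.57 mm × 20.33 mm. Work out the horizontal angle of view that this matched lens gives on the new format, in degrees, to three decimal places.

21.368°

Equal vertical AOV ⇒ f₂ = f₁ · 23.27/20.33 = 85.9 × 1.14461 ≈ 98.3223 mm.
Horizontal AOV on the new format = 2·arctan(37.1 / (2 × 98.3223)) = 2·arctan(0.18867) ≈ 21.3683°.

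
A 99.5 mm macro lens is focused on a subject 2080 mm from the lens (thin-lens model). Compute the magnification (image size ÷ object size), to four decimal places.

Thin lens: 1/f = 1/dₒ + 1/dᵢ → 1/dᵢ = 1/99.5 − 1/2080 = 0.0095695 mm⁻¹, so dᵢ ≈ 104.4989 mm.
Magnification m = dᵢ/dₒ = 104.4989/2080 ≈ 0.05024.

0.0502×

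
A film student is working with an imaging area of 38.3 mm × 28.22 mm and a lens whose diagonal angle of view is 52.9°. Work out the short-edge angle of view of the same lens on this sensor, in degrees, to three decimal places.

Sensor diagonal = √(38.3² + 28.22²) = √2263.2584 ≈ 47.5737 mm.
From the diagonal AOV: f = 47.5737 / (2·tan(26.45°)) = 47.5737 / 0.99498 ≈ 47.8135 mm.
Short-edge AOV = 2·arctan(28.22 / (2 × 47.8135)) = 2·arctan(0.29510) ≈ 32.8832°.

32.883°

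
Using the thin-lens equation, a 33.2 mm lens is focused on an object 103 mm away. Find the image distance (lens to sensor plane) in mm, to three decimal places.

48.991 mm

1/dᵢ = 1/f − 1/dₒ = 1/33.2 − 1/103 = 0.0204117 mm⁻¹.
dᵢ = 1/0.0204117 ≈ 48.9914 mm.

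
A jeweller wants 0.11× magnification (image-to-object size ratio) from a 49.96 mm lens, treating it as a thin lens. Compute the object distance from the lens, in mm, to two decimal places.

With m = dᵢ/dₒ and 1/f = 1/dₒ + 1/dᵢ, substituting dᵢ = m·dₒ gives 1/f = (1 + 1/m)/dₒ, hence dₒ = f·(1 + 1/m).
dₒ = 49.96 × (1 + 1/0.11) = 49.96 × 10.09091 ≈ 504.142 mm.

504.14 mm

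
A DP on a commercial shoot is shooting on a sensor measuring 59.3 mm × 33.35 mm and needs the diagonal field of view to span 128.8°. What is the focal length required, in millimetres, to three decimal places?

16.298 mm

Sensor diagonal = √(59.3² + 33.35²) = √4628.7125 ≈ 68.0346 mm.
From α = 2·arctan(d/2f) we get f = d / (2·tan(α/2)).
With d = 68.0346 mm and α/2 = 64.4°, tan(α/2) ≈ 2.08716, so f ≈ 68.0346 / 4.17432 ≈ 16.2984 mm.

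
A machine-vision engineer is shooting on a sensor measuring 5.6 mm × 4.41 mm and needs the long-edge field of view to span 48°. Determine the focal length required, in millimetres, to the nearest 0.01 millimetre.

From α = 2·arctan(w/2f) we get f = w / (2·tan(α/2)).
With w = 5.6 mm and α/2 = 24°, tan(α/2) ≈ 0.44523, so f ≈ 5.6 / 0.89046 ≈ 6.2889 mm.

6.29 mm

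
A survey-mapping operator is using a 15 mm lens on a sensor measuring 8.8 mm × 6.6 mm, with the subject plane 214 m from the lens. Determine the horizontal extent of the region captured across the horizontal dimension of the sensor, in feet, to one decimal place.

dₒ: 214 m = 214000 mm.
Similar triangles through the lens centre give W/dₒ = w/dᵢ; with 1/f = 1/dₒ + 1/dᵢ this gives W = w·(dₒ − f)/f.
W = 8.8 mm × (214000 − 15) / 15 = 8.8 × 14265.6667 ≈ 125537.867 mm = 125537.867/304.8 ft = 411.87 ft.

411.9 ft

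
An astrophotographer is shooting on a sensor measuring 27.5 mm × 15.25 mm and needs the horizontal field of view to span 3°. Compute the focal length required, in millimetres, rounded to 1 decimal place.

From α = 2·arctan(w/2f) we get f = w / (2·tan(α/2)).
With w = 27.5 mm and α/2 = 1.5°, tan(α/2) ≈ 0.02619, so f ≈ 27.5 / 0.05237 ≈ 525.0913 mm.

525.1 mm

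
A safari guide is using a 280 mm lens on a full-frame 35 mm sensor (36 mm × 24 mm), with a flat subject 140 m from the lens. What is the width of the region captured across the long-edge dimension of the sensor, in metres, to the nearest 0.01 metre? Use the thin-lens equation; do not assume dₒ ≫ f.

dₒ: 140 m = 140000 mm.
Similar triangles through the lens centre give W/dₒ = w/dᵢ; with 1/f = 1/dₒ + 1/dᵢ this gives W = w·(dₒ − f)/f.
W = 36 mm × (140000 − 280) / 280 = 36 × 499.0000 ≈ 17964.000 mm = 17.964 m.

17.96 m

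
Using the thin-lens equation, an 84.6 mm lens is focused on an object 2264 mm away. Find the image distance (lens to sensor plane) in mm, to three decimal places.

87.884 mm

1/dᵢ = 1/f − 1/dₒ = 1/84.6 − 1/2264 = 0.0113786 mm⁻¹.
dᵢ = 1/0.0113786 ≈ 87.8840 mm.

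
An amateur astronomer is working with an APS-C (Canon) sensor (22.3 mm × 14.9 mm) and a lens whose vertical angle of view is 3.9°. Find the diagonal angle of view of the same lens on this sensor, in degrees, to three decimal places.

From the vertical AOV: f = 14.9 / (2·tan(1.95°)) = 14.9 / 0.06809 ≈ 218.8147 mm.
Sensor diagonal = √(22.3² + 14.9²) = √719.3000 ≈ 26.8198 mm.
Diagonal AOV = 2·arctan(26.8198 / (2 × 218.8147)) = 2·arctan(0.06128) ≈ 7.0139°.

7.014°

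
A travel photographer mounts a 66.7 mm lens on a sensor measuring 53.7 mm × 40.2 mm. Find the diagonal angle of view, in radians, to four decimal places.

Sensor diagonal = √(53.7² + 40.2²) = √4499.7300 ≈ 67.0800 mm.
Angle of view α = 2·arctan(d/2f) with d = 67.0800 mm and f = 66.7 mm.
d/2f = 0.50285; arctan(0.50285) ≈ 0.4659 rad, so α ≈ 0.9318 rad.

0.9318 rad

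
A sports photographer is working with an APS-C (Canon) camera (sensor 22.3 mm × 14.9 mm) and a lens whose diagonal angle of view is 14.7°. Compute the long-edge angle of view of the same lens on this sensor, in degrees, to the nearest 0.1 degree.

Sensor diagonal = √(22.3² + 14.9²) = √719.3000 ≈ 26.8198 mm.
From the diagonal AOV: f = 26.8198 / (2·tan(7.35°)) = 26.8198 / 0.25798 ≈ 103.9606 mm.
Long-edge AOV = 2·arctan(22.3 / (2 × 103.9606)) = 2·arctan(0.10725) ≈ 12.2434°.

12.2°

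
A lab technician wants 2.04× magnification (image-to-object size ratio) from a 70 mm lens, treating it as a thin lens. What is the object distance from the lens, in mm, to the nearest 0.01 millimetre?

With m = dᵢ/dₒ and 1/f = 1/dₒ + 1/dᵢ, substituting dᵢ = m·dₒ gives 1/f = (1 + 1/m)/dₒ, hence dₒ = f·(1 + 1/m).
dₒ = 70 × (1 + 1/2.04) = 70 × 1.49020 ≈ 104.314 mm.

104.31 mm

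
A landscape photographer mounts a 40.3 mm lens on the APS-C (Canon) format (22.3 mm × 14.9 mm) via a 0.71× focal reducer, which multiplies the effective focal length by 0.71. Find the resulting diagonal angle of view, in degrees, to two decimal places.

Effective focal length f = 40.3 × 0.71 = 28.613 mm.
Sensor diagonal = √(22.3² + 14.9²) = √719.3000 ≈ 26.8198 mm.
α = 2·arctan(26.820 / (2 × 28.613)) = 2·arctan(0.46866) ≈ 50.2216°.

50.22°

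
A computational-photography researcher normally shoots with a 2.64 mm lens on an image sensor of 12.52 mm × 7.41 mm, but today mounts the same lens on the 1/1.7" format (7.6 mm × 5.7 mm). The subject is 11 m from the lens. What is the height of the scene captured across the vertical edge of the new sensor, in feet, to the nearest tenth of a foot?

The focal length stays 2.64 mm; the relevant sensor dimension is now h = 5.7 mm. Object distance dₒ = 11 m = 11000 mm.
Thin-lens field height W = h·(dₒ − f)/f = 5.7 × (11000 − 2.64)/2.64 ≈ 23744.300 mm = 23744.300/304.8 ft = 77.9012 ft.

77.9 ft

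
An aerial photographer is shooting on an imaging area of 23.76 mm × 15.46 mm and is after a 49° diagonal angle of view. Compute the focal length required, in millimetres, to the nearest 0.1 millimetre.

31.1 mm

Sensor diagonal = √(23.76² + 15.46²) = √803.5492 ≈ 28.3469 mm.
From α = 2·arctan(d/2f) we get f = d / (2·tan(α/2)).
With d = 28.3469 mm and α/2 = 24.5°, tan(α/2) ≈ 0.45573, so f ≈ 28.3469 / 0.91145 ≈ 31.1008 mm.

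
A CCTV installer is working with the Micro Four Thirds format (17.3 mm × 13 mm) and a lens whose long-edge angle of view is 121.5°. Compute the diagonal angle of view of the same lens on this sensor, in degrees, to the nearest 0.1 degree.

131.8°

From the long-edge AOV: f = 17.3 / (2·tan(60.75°)) = 17.3 / 3.57126 ≈ 4.8442 mm.
Sensor diagonal = √(17.3² + 13²) = √468.2900 ≈ 21.6400 mm.
Diagonal AOV = 2·arctan(21.6400 / (2 × 4.8442)) = 2·arctan(2.23358) ≈ 131.7628°.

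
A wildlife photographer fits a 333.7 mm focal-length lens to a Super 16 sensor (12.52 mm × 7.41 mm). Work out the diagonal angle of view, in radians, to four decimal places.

Sensor diagonal = √(12.52² + 7.41²) = √211.6585 ≈ 14.5485 mm.
Angle of view α = 2·arctan(d/2f) with d = 14.5485 mm and f = 333.7 mm.
d/2f = 0.02180; arctan(0.02180) ≈ 0.0218 rad, so α ≈ 0.0436 rad.

0.0436 rad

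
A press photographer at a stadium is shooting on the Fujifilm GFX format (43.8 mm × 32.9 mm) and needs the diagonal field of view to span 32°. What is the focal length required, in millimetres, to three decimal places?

Sensor diagonal = √(43.8² + 32.9²) = √3000.8500 ≈ 54.7800 mm.
From α = 2·arctan(d/2f) we get f = d / (2·tan(α/2)).
With d = 54.7800 mm and α/2 = 16°, tan(α/2) ≈ 0.28675, so f ≈ 54.7800 / 0.57349 ≈ 95.5203 mm.

95.520 mm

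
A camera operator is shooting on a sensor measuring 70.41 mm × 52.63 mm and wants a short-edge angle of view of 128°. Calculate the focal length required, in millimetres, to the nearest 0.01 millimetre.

12.83 mm

From α = 2·arctan(h/2f) we get f = h / (2·tan(α/2)).
With h = 52.63 mm and α/2 = 64°, tan(α/2) ≈ 2.05030, so f ≈ 52.63 / 4.10061 ≈ 12.8347 mm.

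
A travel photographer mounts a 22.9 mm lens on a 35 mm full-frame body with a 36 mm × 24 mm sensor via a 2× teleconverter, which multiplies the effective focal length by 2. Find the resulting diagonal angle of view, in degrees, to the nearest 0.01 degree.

Effective focal length f = 22.9 × 2 = 45.8 mm.
Sensor diagonal = √(36² + 24²) = √1872.0000 ≈ 43.2666 mm.
α = 2·arctan(43.267 / (2 × 45.8)) = 2·arctan(0.47234) ≈ 50.5668°.

50.57°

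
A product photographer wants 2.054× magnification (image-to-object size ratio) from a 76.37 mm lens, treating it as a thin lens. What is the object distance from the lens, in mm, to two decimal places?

With m = dᵢ/dₒ and 1/f = 1/dₒ + 1/dᵢ, substituting dᵢ = m·dₒ gives 1/f = (1 + 1/m)/dₒ, hence dₒ = f·(1 + 1/m).
dₒ = 76.37 × (1 + 1/2.054) = 76.37 × 1.48685 ≈ 113.551 mm.

113.55 mm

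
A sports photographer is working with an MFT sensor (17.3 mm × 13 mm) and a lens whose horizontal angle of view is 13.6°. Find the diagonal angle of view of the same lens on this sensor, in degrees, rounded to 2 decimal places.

From the horizontal AOV: f = 17.3 / (2·tan(6.8°)) = 17.3 / 0.23849 ≈ 72.5411 mm.
Sensor diagonal = √(17.3² + 13²) = √468.2900 ≈ 21.6400 mm.
Diagonal AOV = 2·arctan(21.6400 / (2 × 72.5411)) = 2·arctan(0.14916) ≈ 16.9670°.

16.97°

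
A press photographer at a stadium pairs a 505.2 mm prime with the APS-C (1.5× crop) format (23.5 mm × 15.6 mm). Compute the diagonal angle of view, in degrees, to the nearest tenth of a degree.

Sensor diagonal = √(23.5² + 15.6²) = √795.6100 ≈ 28.2066 mm.
Angle of view α = 2·arctan(d/2f) with d = 28.2066 mm and f = 505.2 mm.
d/2f = 0.02792; arctan(0.02792) ≈ 1.5991°, so α ≈ 3.1981°.

3.2°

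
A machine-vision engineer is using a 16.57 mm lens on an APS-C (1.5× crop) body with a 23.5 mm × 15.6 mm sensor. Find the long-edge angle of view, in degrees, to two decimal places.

70.68°

Angle of view α = 2·arctan(w/2f) with w = 23.5 mm and f = 16.57 mm.
w/2f = 0.70911; arctan(0.70911) ≈ 35.3409°, so α ≈ 70.6819°.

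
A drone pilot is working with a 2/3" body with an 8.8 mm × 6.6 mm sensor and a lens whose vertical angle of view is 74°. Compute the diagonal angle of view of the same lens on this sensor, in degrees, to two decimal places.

From the vertical AOV: f = 6.6 / (2·tan(37°)) = 6.6 / 1.50711 ≈ 4.3792 mm.
Sensor diagonal = √(8.8² + 6.6²) = √121.0000 ≈ 11.0000 mm.
Diagonal AOV = 2·arctan(11.0000 / (2 × 4.3792)) = 2·arctan(1.25592) ≈ 102.9445°.

102.94°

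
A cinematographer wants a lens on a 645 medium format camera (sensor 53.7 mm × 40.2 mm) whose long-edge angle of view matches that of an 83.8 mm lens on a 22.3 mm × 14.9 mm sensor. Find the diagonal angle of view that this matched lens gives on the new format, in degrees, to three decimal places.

18.873°

Equal long-edge AOV ⇒ f₂ = f₁ · 53.7/22.3 = 83.8 × 2.40807 ≈ 201.7964 mm.
Sensor diagonal = √(53.7² + 40.2²) = √4499.7300 ≈ 67.0800 mm.
Diagonal AOV on the new format = 2·arctan(67.0800 / (2 × 201.7964)) = 2·arctan(0.16621) ≈ 18.8734°.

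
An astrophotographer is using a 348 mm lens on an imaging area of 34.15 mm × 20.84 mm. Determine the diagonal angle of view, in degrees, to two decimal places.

Sensor diagonal = √(34.15² + 20.84²) = √1600.5281 ≈ 40.0066 mm.
Angle of view α = 2·arctan(d/2f) with d = 40.0066 mm and f = 348 mm.
d/2f = 0.05748; arctan(0.05748) ≈ 3.2898°, so α ≈ 6.5796°.

6.58°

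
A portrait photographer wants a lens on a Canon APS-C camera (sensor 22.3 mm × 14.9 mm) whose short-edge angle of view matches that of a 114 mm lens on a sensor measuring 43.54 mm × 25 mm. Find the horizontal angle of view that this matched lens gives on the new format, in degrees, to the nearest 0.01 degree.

18.64°

Equal short-edge AOV ⇒ f₂ = f₁ · 14.9/25 = 114 × 0.59600 ≈ 67.9440 mm.
Horizontal AOV on the new format = 2·arctan(22.3 / (2 × 67.9440)) = 2·arctan(0.16411) ≈ 18.6390°.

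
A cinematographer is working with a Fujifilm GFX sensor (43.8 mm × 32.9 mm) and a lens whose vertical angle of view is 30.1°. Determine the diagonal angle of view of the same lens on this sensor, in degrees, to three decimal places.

From the vertical AOV: f = 32.9 / (2·tan(15.05°)) = 32.9 / 0.53777 ≈ 61.1786 mm.
Sensor diagonal = √(43.8² + 32.9²) = √3000.8500 ≈ 54.7800 mm.
Diagonal AOV = 2·arctan(54.7800 / (2 × 61.1786)) = 2·arctan(0.44771) ≈ 48.2366°.

48.237°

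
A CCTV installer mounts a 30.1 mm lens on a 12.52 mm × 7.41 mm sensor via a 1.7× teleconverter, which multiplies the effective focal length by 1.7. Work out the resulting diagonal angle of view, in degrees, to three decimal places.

16.182°

Effective focal length f = 30.1 × 1.7 = 51.17 mm.
Sensor diagonal = √(12.52² + 7.41²) = √211.6585 ≈ 14.5485 mm.
α = 2·arctan(14.548 / (2 × 51.17)) = 2·arctan(0.14216) ≈ 16.1817°.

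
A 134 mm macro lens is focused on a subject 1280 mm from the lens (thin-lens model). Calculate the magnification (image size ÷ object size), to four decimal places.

Thin lens: 1/f = 1/dₒ + 1/dᵢ → 1/dᵢ = 1/134 − 1/1280 = 0.0066814 mm⁻¹, so dᵢ ≈ 149.6684 mm.
Magnification m = dᵢ/dₒ = 149.6684/1280 ≈ 0.11693.

0.1169×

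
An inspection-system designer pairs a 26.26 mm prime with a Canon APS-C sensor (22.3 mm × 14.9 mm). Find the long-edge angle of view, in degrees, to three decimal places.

46.012°

Angle of view α = 2·arctan(w/2f) with w = 22.3 mm and f = 26.26 mm.
w/2f = 0.42460; arctan(0.42460) ≈ 23.0061°, so α ≈ 46.0122°.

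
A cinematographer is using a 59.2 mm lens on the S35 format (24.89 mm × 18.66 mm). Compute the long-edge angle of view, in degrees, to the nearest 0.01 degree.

23.74°

Angle of view α = 2·arctan(w/2f) with w = 24.89 mm and f = 59.2 mm.
w/2f = 0.21022; arctan(0.21022) ≈ 11.8718°, so α ≈ 23.7437°.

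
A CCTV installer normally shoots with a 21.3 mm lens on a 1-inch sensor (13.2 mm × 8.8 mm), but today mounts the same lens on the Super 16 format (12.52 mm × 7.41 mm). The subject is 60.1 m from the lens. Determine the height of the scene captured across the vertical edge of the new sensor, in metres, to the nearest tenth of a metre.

The focal length stays 21.3 mm; the relevant sensor dimension is now h = 7.41 mm. Object distance dₒ = 60.1 m = 60100 mm.
Thin-lens field height W = h·(dₒ − f)/f = 7.41 × (60100 − 21.3)/21.3 ≈ 20900.618 mm = 20.9006 m.

20.9 m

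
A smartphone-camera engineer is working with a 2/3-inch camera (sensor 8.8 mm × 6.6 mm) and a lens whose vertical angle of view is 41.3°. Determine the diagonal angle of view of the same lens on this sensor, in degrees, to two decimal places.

From the vertical AOV: f = 6.6 / (2·tan(20.65°)) = 6.6 / 0.75374 ≈ 8.7563 mm.
Sensor diagonal = √(8.8² + 6.6²) = √121.0000 ≈ 11.0000 mm.
Diagonal AOV = 2·arctan(11.0000 / (2 × 8.7563)) = 2·arctan(0.62812) ≈ 64.2674°.

64.27°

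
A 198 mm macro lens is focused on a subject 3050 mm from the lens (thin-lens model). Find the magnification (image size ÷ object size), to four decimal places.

0.0694×

Thin lens: 1/f = 1/dₒ + 1/dᵢ → 1/dᵢ = 1/198 − 1/3050 = 0.0047226 mm⁻¹, so dᵢ ≈ 211.7461 mm.
Magnification m = dᵢ/dₒ = 211.7461/3050 ≈ 0.06942.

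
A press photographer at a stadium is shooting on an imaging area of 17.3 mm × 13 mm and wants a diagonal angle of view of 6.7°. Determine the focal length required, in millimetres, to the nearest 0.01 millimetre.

Sensor diagonal = √(17.3² + 13²) = √468.2900 ≈ 21.6400 mm.
From α = 2·arctan(d/2f) we get f = d / (2·tan(α/2)).
With d = 21.6400 mm and α/2 = 3.35°, tan(α/2) ≈ 0.05854, so f ≈ 21.6400 / 0.11707 ≈ 184.8460 mm.

184.85 mm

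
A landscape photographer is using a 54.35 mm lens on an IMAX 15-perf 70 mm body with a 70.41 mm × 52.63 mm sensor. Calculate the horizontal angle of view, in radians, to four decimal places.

Angle of view α = 2·arctan(w/2f) with w = 70.41 mm and f = 54.35 mm.
w/2f = 0.64775; arctan(0.64775) ≈ 0.5748 rad, so α ≈ 1.1496 rad.

1.1496 rad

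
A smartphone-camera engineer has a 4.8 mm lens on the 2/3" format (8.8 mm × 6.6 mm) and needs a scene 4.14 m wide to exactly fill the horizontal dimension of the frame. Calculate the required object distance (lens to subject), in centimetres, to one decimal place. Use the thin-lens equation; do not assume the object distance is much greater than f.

226.3 cm

W: 4.14 m = 4140 mm.
Magnification m = w/W = dᵢ/dₒ; combined with 1/f = 1/dₒ + 1/dᵢ this gives dₒ = f·(1 + W/w).
dₒ = 4.8 mm × (1 + 4140/8.8) = 4.8 × 471.4545 ≈ 2262.982 mm = 226.298 cm.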